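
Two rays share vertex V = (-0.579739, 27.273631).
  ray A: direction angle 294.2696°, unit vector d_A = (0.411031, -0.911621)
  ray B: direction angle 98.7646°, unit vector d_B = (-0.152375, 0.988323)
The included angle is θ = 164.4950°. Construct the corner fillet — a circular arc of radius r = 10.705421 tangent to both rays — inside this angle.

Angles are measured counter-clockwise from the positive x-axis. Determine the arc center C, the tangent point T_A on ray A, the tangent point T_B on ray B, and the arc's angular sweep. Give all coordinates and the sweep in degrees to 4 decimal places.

bisector direction at 16.5171° = (0.958735,0.284301)
center distance |VC| = r/sin(θ/2) = 10.705421/sin(82.2475°) = 10.804171
C = V + |VC|·bis = (9.7786,30.3453)
T_A = V + ((C−V)·d_A)·d_A = V + 1.4574·d_A = (0.0193,25.9450)
T_B = V + ((C−V)·d_B)·d_B = V + 1.4574·d_B = (-0.8018,28.7140)
sweep = 180° − θ = 15.5050°

center=(9.7786,30.3453) T_A=(0.0193,25.9450) T_B=(-0.8018,28.7140) sweep=15.5050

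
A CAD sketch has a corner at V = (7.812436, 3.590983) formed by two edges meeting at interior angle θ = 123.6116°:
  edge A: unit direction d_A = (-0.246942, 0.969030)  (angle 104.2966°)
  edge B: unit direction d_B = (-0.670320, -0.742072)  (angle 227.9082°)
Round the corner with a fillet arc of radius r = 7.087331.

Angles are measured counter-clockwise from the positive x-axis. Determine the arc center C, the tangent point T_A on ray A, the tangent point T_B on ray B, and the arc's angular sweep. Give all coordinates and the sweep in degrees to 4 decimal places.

bisector direction at 166.1024° = (-0.970727,0.240187)
center distance |VC| = r/sin(θ/2) = 7.087331/sin(61.8058°) = 8.041437
C = V + |VC|·bis = (0.0064,5.5224)
T_A = V + ((C−V)·d_A)·d_A = V + 3.7993·d_A = (6.8742,7.2726)
T_B = V + ((C−V)·d_B)·d_B = V + 3.7993·d_B = (5.2657,0.7717)
sweep = 180° − θ = 56.3884°

center=(0.0064,5.5224) T_A=(6.8742,7.2726) T_B=(5.2657,0.7717) sweep=56.3884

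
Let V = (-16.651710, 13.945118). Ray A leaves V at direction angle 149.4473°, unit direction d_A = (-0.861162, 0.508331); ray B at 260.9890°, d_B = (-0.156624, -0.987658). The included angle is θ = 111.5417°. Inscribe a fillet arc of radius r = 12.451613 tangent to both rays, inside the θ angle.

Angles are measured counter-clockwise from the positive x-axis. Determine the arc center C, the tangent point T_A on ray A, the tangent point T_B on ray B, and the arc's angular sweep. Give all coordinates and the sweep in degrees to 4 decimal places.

bisector direction at 205.2182° = (-0.904692,-0.426066)
center distance |VC| = r/sin(θ/2) = 12.451613/sin(55.7709°) = 15.060106
C = V + |VC|·bis = (-30.2765,7.5285)
T_A = V + ((C−V)·d_A)·d_A = V + 8.4714·d_A = (-23.9469,18.2514)
T_B = V + ((C−V)·d_B)·d_B = V + 8.4714·d_B = (-17.9785,5.5783)
sweep = 180° − θ = 68.4583°

center=(-30.2765,7.5285) T_A=(-23.9469,18.2514) T_B=(-17.9785,5.5783) sweep=68.4583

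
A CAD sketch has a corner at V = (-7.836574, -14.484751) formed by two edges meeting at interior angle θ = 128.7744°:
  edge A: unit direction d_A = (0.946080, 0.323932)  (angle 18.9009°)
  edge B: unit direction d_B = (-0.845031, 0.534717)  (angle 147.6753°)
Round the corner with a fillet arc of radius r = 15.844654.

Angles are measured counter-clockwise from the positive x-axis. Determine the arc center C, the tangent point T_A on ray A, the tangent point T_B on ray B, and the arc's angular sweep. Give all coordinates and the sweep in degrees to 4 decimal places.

bisector direction at 83.2881° = (0.116877,0.993146)
center distance |VC| = r/sin(θ/2) = 15.844654/sin(64.3872°) = 17.571279
C = V + |VC|·bis = (-5.7829,2.9661)
T_A = V + ((C−V)·d_A)·d_A = V + 7.5958·d_A = (-0.6503,-12.0242)
T_B = V + ((C−V)·d_B)·d_B = V + 7.5958·d_B = (-14.2553,-10.4231)
sweep = 180° − θ = 51.2256°

center=(-5.7829,2.9661) T_A=(-0.6503,-12.0242) T_B=(-14.2553,-10.4231) sweep=51.2256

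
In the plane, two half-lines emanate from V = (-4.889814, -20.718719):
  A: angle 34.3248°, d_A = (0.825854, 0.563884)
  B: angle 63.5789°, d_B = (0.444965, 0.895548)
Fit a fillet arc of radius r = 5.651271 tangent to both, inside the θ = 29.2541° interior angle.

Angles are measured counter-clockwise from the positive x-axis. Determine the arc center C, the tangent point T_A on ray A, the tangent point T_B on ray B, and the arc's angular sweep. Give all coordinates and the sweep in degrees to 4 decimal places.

center=(9.8063,-3.8415) T_A=(12.9929,-8.5086) T_B=(4.7453,-1.3268) sweep=150.7459

bisector direction at 48.9519° = (0.656693,0.754158)
center distance |VC| = r/sin(θ/2) = 5.651271/sin(14.6271°) = 22.378949
C = V + |VC|·bis = (9.8063,-3.8415)
T_A = V + ((C−V)·d_A)·d_A = V + 21.6536·d_A = (12.9929,-8.5086)
T_B = V + ((C−V)·d_B)·d_B = V + 21.6536·d_B = (4.7453,-1.3268)
sweep = 180° − θ = 150.7459°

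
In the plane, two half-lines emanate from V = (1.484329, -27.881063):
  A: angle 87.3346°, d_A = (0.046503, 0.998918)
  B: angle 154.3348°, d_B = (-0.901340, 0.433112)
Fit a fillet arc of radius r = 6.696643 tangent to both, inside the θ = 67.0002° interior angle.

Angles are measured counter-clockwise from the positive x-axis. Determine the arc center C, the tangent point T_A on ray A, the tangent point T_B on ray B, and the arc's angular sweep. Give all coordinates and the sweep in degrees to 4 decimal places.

center=(-4.7346,-17.4631) T_A=(1.9548,-17.7745) T_B=(-7.6350,-23.4991) sweep=112.9998

bisector direction at 120.8347° = (-0.512563,0.858650)
center distance |VC| = r/sin(θ/2) = 6.696643/sin(33.5001°) = 12.132953
C = V + |VC|·bis = (-4.7346,-17.4631)
T_A = V + ((C−V)·d_A)·d_A = V + 10.1175·d_A = (1.9548,-17.7745)
T_B = V + ((C−V)·d_B)·d_B = V + 10.1175·d_B = (-7.6350,-23.4991)
sweep = 180° − θ = 112.9998°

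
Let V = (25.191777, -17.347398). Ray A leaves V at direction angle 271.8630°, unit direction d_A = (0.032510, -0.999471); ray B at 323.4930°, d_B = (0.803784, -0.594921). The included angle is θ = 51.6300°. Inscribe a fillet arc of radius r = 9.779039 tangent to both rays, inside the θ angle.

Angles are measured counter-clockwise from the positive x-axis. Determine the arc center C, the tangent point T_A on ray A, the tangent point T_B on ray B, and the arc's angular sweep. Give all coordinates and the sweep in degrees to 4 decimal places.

bisector direction at 297.6780° = (0.464502,-0.885572)
center distance |VC| = r/sin(θ/2) = 9.779039/sin(25.8150°) = 22.456452
C = V + |VC|·bis = (35.6228,-37.2342)
T_A = V + ((C−V)·d_A)·d_A = V + 20.2154·d_A = (25.8490,-37.5521)
T_B = V + ((C−V)·d_B)·d_B = V + 20.2154·d_B = (41.4406,-29.3740)
sweep = 180° − θ = 128.3700°

center=(35.6228,-37.2342) T_A=(25.8490,-37.5521) T_B=(41.4406,-29.3740) sweep=128.3700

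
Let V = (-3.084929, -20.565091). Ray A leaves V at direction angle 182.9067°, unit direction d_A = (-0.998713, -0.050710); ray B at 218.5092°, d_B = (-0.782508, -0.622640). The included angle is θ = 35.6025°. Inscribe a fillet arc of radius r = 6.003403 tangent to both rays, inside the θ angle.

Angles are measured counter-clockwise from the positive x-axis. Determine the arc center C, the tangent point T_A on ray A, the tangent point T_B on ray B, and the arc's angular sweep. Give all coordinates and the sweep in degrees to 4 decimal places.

center=(-21.4535,-27.5089) T_A=(-21.7579,-21.5132) T_B=(-17.7155,-32.2066) sweep=144.3975

bisector direction at 200.7079° = (-0.935395,-0.353605)
center distance |VC| = r/sin(θ/2) = 6.003403/sin(17.8012°) = 19.637184
C = V + |VC|·bis = (-21.4535,-27.5089)
T_A = V + ((C−V)·d_A)·d_A = V + 18.6970·d_A = (-21.7579,-21.5132)
T_B = V + ((C−V)·d_B)·d_B = V + 18.6970·d_B = (-17.7155,-32.2066)
sweep = 180° − θ = 144.3975°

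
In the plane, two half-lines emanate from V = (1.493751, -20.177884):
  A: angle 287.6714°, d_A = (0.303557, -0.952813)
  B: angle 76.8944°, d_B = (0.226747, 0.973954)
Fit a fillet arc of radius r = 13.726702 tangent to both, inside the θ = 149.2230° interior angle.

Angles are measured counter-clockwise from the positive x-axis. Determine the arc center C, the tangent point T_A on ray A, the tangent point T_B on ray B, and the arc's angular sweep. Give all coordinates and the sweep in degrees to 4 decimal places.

center=(15.7196,-19.6108) T_A=(2.6406,-23.7776) T_B=(2.3504,-16.4983) sweep=30.7770

bisector direction at 2.2829° = (0.999206,0.039834)
center distance |VC| = r/sin(θ/2) = 13.726702/sin(74.6115°) = 14.237122
C = V + |VC|·bis = (15.7196,-19.6108)
T_A = V + ((C−V)·d_A)·d_A = V + 3.7780·d_A = (2.6406,-23.7776)
T_B = V + ((C−V)·d_B)·d_B = V + 3.7780·d_B = (2.3504,-16.4983)
sweep = 180° − θ = 30.7770°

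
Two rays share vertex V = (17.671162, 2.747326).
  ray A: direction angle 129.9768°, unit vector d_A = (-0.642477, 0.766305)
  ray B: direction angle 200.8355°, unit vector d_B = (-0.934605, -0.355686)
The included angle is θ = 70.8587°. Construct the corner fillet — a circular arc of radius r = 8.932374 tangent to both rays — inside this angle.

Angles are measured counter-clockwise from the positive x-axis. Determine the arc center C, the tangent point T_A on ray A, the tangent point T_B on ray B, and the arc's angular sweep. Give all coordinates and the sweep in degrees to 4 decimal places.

center=(2.7597,6.6298) T_A=(9.6046,12.3686) T_B=(5.9368,-1.7185) sweep=109.1413

bisector direction at 165.4061° = (-0.967736,0.251965)
center distance |VC| = r/sin(θ/2) = 8.932374/sin(35.4293°) = 15.408651
C = V + |VC|·bis = (2.7597,6.6298)
T_A = V + ((C−V)·d_A)·d_A = V + 12.5554·d_A = (9.6046,12.3686)
T_B = V + ((C−V)·d_B)·d_B = V + 12.5554·d_B = (5.9368,-1.7185)
sweep = 180° − θ = 109.1413°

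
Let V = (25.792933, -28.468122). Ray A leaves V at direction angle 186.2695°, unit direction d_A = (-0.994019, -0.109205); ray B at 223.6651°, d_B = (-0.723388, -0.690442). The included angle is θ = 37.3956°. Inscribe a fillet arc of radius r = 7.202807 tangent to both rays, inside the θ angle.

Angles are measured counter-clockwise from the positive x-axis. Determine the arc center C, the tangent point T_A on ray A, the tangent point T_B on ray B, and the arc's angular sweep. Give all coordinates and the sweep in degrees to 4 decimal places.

center=(5.4243,-37.9520) T_A=(4.6378,-30.7923) T_B=(10.3975,-43.1624) sweep=142.6044

bisector direction at 204.9673° = (-0.906549,-0.422101)
center distance |VC| = r/sin(θ/2) = 7.202807/sin(18.6978°) = 22.468285
C = V + |VC|·bis = (5.4243,-37.9520)
T_A = V + ((C−V)·d_A)·d_A = V + 21.2825·d_A = (4.6378,-30.7923)
T_B = V + ((C−V)·d_B)·d_B = V + 21.2825·d_B = (10.3975,-43.1624)
sweep = 180° − θ = 142.6044°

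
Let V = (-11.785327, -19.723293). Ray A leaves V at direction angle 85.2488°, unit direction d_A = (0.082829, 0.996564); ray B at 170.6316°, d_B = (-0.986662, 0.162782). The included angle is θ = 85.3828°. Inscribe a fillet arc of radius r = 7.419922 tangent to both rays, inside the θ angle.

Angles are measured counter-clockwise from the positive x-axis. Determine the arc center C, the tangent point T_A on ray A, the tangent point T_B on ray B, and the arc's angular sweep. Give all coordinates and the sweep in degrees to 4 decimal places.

center=(-18.5135,-11.0930) T_A=(-11.1191,-11.7076) T_B=(-19.7214,-18.4140) sweep=94.6172

bisector direction at 127.9402° = (-0.614839,0.788653)
center distance |VC| = r/sin(θ/2) = 7.419922/sin(42.6914°) = 10.943041
C = V + |VC|·bis = (-18.5135,-11.0930)
T_A = V + ((C−V)·d_A)·d_A = V + 8.0433·d_A = (-11.1191,-11.7076)
T_B = V + ((C−V)·d_B)·d_B = V + 8.0433·d_B = (-19.7214,-18.4140)
sweep = 180° − θ = 94.6172°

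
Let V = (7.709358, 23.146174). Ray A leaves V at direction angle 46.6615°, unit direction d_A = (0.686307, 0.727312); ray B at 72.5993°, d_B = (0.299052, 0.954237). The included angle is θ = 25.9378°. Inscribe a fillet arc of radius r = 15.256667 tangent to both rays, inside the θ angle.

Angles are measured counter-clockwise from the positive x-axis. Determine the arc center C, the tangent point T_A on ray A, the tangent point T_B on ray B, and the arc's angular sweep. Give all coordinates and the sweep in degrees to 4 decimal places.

bisector direction at 59.6304° = (0.505576,0.862782)
center distance |VC| = r/sin(θ/2) = 15.256667/sin(12.9689°) = 67.982006
C = V + |VC|·bis = (42.0794,81.7998)
T_A = V + ((C−V)·d_A)·d_A = V + 66.2479·d_A = (53.1758,71.3291)
T_B = V + ((C−V)·d_B)·d_B = V + 66.2479·d_B = (27.5210,86.3624)
sweep = 180° − θ = 154.0622°

center=(42.0794,81.7998) T_A=(53.1758,71.3291) T_B=(27.5210,86.3624) sweep=154.0622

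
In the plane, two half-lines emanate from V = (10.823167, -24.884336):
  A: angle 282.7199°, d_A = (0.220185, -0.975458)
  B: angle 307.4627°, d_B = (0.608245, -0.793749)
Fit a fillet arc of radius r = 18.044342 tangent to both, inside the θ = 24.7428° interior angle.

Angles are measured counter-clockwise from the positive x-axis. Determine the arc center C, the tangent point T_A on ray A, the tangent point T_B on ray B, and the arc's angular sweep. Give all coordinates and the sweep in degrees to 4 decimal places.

bisector direction at 295.0913° = (0.424062,-0.905633)
center distance |VC| = r/sin(θ/2) = 18.044342/sin(12.3714°) = 84.221839
C = V + |VC|·bis = (46.5384,-101.1584)
T_A = V + ((C−V)·d_A)·d_A = V + 82.2662·d_A = (28.9369,-105.1315)
T_B = V + ((C−V)·d_B)·d_B = V + 82.2662·d_B = (60.8611,-90.1831)
sweep = 180° − θ = 155.2572°

center=(46.5384,-101.1584) T_A=(28.9369,-105.1315) T_B=(60.8611,-90.1831) sweep=155.2572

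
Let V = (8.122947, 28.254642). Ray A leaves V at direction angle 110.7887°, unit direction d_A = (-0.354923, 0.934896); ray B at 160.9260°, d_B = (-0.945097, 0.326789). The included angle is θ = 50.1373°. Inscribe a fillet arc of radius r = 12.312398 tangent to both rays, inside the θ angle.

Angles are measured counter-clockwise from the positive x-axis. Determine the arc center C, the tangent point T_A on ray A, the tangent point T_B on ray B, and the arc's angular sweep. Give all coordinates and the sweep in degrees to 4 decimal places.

bisector direction at 135.8573° = (-0.717608,0.696447)
center distance |VC| = r/sin(θ/2) = 12.312398/sin(25.0687°) = 29.058970
C = V + |VC|·bis = (-12.7300,48.4927)
T_A = V + ((C−V)·d_A)·d_A = V + 26.3216·d_A = (-1.2192,52.8626)
T_B = V + ((C−V)·d_B)·d_B = V + 26.3216·d_B = (-16.7536,36.8563)
sweep = 180° − θ = 129.8627°

center=(-12.7300,48.4927) T_A=(-1.2192,52.8626) T_B=(-16.7536,36.8563) sweep=129.8627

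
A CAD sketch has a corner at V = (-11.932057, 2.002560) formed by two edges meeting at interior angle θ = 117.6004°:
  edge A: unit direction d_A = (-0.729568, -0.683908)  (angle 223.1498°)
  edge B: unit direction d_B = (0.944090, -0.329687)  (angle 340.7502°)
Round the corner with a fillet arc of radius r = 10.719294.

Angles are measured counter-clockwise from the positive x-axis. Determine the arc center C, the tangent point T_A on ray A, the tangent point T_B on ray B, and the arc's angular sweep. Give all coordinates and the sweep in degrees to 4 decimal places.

bisector direction at 281.9500° = (0.207058,-0.978329)
center distance |VC| = r/sin(θ/2) = 10.719294/sin(58.8002°) = 12.531820
C = V + |VC|·bis = (-9.3372,-10.2577)
T_A = V + ((C−V)·d_A)·d_A = V + 6.4918·d_A = (-16.6683,-2.4372)
T_B = V + ((C−V)·d_B)·d_B = V + 6.4918·d_B = (-5.8032,-0.1377)
sweep = 180° − θ = 62.3996°

center=(-9.3372,-10.2577) T_A=(-16.6683,-2.4372) T_B=(-5.8032,-0.1377) sweep=62.3996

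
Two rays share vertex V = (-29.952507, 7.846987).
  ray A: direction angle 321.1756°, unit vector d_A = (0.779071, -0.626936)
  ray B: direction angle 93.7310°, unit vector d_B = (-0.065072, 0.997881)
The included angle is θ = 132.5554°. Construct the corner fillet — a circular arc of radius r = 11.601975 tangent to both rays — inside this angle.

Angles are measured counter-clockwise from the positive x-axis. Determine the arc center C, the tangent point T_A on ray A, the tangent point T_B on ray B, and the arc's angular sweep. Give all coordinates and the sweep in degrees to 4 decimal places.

center=(-18.7069,13.6894) T_A=(-25.9806,4.6507) T_B=(-30.2843,12.9345) sweep=47.4446

bisector direction at 27.4533° = (0.887387,0.461025)
center distance |VC| = r/sin(θ/2) = 11.601975/sin(66.2777°) = 12.672745
C = V + |VC|·bis = (-18.7069,13.6894)
T_A = V + ((C−V)·d_A)·d_A = V + 5.0983·d_A = (-25.9806,4.6507)
T_B = V + ((C−V)·d_B)·d_B = V + 5.0983·d_B = (-30.2843,12.9345)
sweep = 180° − θ = 47.4446°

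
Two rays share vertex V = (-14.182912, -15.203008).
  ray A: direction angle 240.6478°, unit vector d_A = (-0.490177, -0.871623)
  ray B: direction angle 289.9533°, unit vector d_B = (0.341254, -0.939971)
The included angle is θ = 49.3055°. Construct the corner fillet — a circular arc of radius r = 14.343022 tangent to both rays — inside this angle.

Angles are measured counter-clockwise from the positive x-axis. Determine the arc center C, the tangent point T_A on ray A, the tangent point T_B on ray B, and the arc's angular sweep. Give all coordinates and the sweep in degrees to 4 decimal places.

center=(-17.0001,-49.4734) T_A=(-29.5018,-42.4428) T_B=(-3.5181,-44.5788) sweep=130.6945

bisector direction at 265.3005° = (-0.081929,-0.996638)
center distance |VC| = r/sin(θ/2) = 14.343022/sin(24.6528°) = 34.386029
C = V + |VC|·bis = (-17.0001,-49.4734)
T_A = V + ((C−V)·d_A)·d_A = V + 31.2518·d_A = (-29.5018,-42.4428)
T_B = V + ((C−V)·d_B)·d_B = V + 31.2518·d_B = (-3.5181,-44.5788)
sweep = 180° − θ = 130.6945°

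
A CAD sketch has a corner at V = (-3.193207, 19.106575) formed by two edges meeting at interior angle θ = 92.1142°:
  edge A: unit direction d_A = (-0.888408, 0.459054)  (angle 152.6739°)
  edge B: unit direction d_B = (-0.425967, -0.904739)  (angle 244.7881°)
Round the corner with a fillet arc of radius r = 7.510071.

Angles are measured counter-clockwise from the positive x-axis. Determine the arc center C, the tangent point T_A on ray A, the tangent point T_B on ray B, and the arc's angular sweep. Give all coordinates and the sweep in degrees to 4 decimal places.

bisector direction at 198.7310° = (-0.947037,-0.321125)
center distance |VC| = r/sin(θ/2) = 7.510071/sin(46.0571°) = 10.430195
C = V + |VC|·bis = (-13.0710,15.7572)
T_A = V + ((C−V)·d_A)·d_A = V + 7.2379·d_A = (-9.6235,22.4292)
T_B = V + ((C−V)·d_B)·d_B = V + 7.2379·d_B = (-6.2763,12.5581)
sweep = 180° − θ = 87.8858°

center=(-13.0710,15.7572) T_A=(-9.6235,22.4292) T_B=(-6.2763,12.5581) sweep=87.8858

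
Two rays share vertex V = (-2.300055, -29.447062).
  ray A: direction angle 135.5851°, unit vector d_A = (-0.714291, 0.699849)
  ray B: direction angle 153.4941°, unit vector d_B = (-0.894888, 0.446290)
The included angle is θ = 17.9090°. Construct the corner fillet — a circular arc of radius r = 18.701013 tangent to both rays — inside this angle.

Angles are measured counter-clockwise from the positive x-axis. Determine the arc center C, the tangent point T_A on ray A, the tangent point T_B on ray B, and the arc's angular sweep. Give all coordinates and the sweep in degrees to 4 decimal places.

center=(-100.1624,40.2555) T_A=(-87.0746,53.6135) T_B=(-108.5085,23.5202) sweep=162.0910

bisector direction at 144.5396° = (-0.814517,0.580140)
center distance |VC| = r/sin(θ/2) = 18.701013/sin(8.9545°) = 120.147798
C = V + |VC|·bis = (-100.1624,40.2555)
T_A = V + ((C−V)·d_A)·d_A = V + 118.6835·d_A = (-87.0746,53.6135)
T_B = V + ((C−V)·d_B)·d_B = V + 118.6835·d_B = (-108.5085,23.5202)
sweep = 180° − θ = 162.0910°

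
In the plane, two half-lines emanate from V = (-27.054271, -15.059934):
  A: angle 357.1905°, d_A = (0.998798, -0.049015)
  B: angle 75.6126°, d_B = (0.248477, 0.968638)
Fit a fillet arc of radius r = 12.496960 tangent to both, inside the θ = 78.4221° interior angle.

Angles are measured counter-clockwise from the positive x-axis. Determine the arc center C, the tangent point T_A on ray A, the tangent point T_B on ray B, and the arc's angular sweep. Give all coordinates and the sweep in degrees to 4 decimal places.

bisector direction at 36.4015° = (0.804878,0.593441)
center distance |VC| = r/sin(θ/2) = 12.496960/sin(39.2111°) = 19.768080
C = V + |VC|·bis = (-11.1434,-3.3288)
T_A = V + ((C−V)·d_A)·d_A = V + 15.3168·d_A = (-11.7559,-15.8107)
T_B = V + ((C−V)·d_B)·d_B = V + 15.3168·d_B = (-23.2484,-0.2235)
sweep = 180° − θ = 101.5779°

center=(-11.1434,-3.3288) T_A=(-11.7559,-15.8107) T_B=(-23.2484,-0.2235) sweep=101.5779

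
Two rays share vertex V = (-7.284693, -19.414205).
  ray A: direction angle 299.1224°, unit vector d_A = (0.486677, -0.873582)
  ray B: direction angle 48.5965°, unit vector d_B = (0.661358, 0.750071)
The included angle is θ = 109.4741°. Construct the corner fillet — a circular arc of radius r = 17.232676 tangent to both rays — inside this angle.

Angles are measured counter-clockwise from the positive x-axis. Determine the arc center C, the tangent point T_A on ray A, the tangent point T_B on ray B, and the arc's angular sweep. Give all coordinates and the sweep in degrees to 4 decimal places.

center=(13.6995,-21.6718) T_A=(-1.3547,-30.0585) T_B=(0.7737,-10.2748) sweep=70.5259

bisector direction at 353.8595° = (0.994262,-0.106968)
center distance |VC| = r/sin(θ/2) = 17.232676/sin(54.7371°) = 21.105257
C = V + |VC|·bis = (13.6995,-21.6718)
T_A = V + ((C−V)·d_A)·d_A = V + 12.1847·d_A = (-1.3547,-30.0585)
T_B = V + ((C−V)·d_B)·d_B = V + 12.1847·d_B = (0.7737,-10.2748)
sweep = 180° − θ = 70.5259°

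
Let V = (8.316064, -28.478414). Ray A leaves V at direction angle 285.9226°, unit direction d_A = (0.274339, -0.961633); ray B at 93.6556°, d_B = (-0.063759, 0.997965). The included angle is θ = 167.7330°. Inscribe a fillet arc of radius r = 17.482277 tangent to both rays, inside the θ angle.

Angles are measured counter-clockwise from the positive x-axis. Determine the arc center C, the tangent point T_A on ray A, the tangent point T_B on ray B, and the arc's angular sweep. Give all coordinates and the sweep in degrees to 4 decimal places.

bisector direction at 9.7891° = (0.985440,0.170022)
center distance |VC| = r/sin(θ/2) = 17.482277/sin(83.8665°) = 17.582928
C = V + |VC|·bis = (25.6430,-25.4889)
T_A = V + ((C−V)·d_A)·d_A = V + 1.8787·d_A = (8.8315,-30.2850)
T_B = V + ((C−V)·d_B)·d_B = V + 1.8787·d_B = (8.1963,-26.6036)
sweep = 180° − θ = 12.2670°

center=(25.6430,-25.4889) T_A=(8.8315,-30.2850) T_B=(8.1963,-26.6036) sweep=12.2670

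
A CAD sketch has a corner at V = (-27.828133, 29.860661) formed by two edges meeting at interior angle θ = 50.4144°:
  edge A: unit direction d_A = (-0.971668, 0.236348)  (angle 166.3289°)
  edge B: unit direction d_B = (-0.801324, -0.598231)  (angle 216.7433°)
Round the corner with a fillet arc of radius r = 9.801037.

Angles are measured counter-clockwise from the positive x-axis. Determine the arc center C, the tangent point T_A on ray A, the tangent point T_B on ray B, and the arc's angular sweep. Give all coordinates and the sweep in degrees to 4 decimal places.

center=(-50.3762,25.2584) T_A=(-48.0597,34.7818) T_B=(-44.5129,17.4046) sweep=129.5856

bisector direction at 191.5361° = (-0.979799,-0.199985)
center distance |VC| = r/sin(θ/2) = 9.801037/sin(25.2072°) = 23.012910
C = V + |VC|·bis = (-50.3762,25.2584)
T_A = V + ((C−V)·d_A)·d_A = V + 20.8215·d_A = (-48.0597,34.7818)
T_B = V + ((C−V)·d_B)·d_B = V + 20.8215·d_B = (-44.5129,17.4046)
sweep = 180° − θ = 129.5856°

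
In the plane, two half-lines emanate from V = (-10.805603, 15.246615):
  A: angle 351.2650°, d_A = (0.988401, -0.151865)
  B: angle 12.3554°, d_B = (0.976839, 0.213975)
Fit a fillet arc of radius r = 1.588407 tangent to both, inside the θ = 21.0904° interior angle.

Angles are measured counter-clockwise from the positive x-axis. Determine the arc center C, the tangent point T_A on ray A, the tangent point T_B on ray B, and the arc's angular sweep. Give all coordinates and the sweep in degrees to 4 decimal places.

bisector direction at 1.8102° = (0.999501,0.031589)
center distance |VC| = r/sin(θ/2) = 1.588407/sin(10.5452°) = 8.679291
C = V + |VC|·bis = (-2.1306,15.5208)
T_A = V + ((C−V)·d_A)·d_A = V + 8.5327·d_A = (-2.3719,13.9508)
T_B = V + ((C−V)·d_B)·d_B = V + 8.5327·d_B = (-2.4705,17.0724)
sweep = 180° − θ = 158.9096°

center=(-2.1306,15.5208) T_A=(-2.3719,13.9508) T_B=(-2.4705,17.0724) sweep=158.9096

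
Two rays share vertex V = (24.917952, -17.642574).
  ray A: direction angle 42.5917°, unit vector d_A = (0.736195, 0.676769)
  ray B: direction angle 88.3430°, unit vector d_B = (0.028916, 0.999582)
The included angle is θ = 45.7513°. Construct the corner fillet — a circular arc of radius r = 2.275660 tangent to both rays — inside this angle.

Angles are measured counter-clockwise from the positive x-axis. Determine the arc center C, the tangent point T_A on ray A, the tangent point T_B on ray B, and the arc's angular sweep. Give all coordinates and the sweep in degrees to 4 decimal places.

center=(27.3486,-12.3170) T_A=(28.8887,-13.9923) T_B=(25.0739,-12.2512) sweep=134.2487

bisector direction at 65.4674° = (0.415212,0.909725)
center distance |VC| = r/sin(θ/2) = 2.275660/sin(22.8757°) = 5.854052
C = V + |VC|·bis = (27.3486,-12.3170)
T_A = V + ((C−V)·d_A)·d_A = V + 5.3936·d_A = (28.8887,-13.9923)
T_B = V + ((C−V)·d_B)·d_B = V + 5.3936·d_B = (25.0739,-12.2512)
sweep = 180° − θ = 134.2487°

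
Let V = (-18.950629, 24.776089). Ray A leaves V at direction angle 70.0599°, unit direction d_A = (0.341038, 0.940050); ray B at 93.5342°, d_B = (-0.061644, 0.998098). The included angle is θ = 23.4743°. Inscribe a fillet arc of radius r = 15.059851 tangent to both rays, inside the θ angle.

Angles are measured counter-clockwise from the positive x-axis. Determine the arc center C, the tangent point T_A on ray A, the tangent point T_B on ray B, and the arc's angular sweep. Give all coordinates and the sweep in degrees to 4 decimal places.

bisector direction at 81.7970° = (0.142680,0.989769)
center distance |VC| = r/sin(θ/2) = 15.059851/sin(11.7371°) = 74.032496
C = V + |VC|·bis = (-8.3877,98.0511)
T_A = V + ((C−V)·d_A)·d_A = V + 72.4846·d_A = (5.7693,92.9152)
T_B = V + ((C−V)·d_B)·d_B = V + 72.4846·d_B = (-23.4189,97.1228)
sweep = 180° − θ = 156.5257°

center=(-8.3877,98.0511) T_A=(5.7693,92.9152) T_B=(-23.4189,97.1228) sweep=156.5257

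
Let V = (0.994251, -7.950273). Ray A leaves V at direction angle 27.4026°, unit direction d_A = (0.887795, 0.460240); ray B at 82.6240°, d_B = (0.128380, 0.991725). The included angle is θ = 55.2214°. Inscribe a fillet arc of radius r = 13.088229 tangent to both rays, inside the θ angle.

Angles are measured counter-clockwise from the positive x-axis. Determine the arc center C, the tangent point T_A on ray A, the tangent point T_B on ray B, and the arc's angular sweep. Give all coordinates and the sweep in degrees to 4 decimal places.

bisector direction at 55.0133° = (0.573386,0.819285)
center distance |VC| = r/sin(θ/2) = 13.088229/sin(27.6107°) = 28.240163
C = V + |VC|·bis = (17.1868,15.1865)
T_A = V + ((C−V)·d_A)·d_A = V + 25.0241·d_A = (23.2105,3.5668)
T_B = V + ((C−V)·d_B)·d_B = V + 25.0241·d_B = (4.2068,16.8667)
sweep = 180° − θ = 124.7786°

center=(17.1868,15.1865) T_A=(23.2105,3.5668) T_B=(4.2068,16.8667) sweep=124.7786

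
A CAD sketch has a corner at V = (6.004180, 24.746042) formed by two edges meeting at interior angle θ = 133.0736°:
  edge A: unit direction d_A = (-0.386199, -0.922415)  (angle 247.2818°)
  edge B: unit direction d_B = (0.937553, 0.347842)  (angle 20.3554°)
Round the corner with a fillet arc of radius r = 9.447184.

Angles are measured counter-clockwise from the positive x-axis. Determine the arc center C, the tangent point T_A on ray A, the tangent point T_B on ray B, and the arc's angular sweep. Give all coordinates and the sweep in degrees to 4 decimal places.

center=(13.1348,17.3151) T_A=(4.4206,20.9636) T_B=(9.8487,26.1724) sweep=46.9264

bisector direction at 313.8186° = (0.692377,-0.721535)
center distance |VC| = r/sin(θ/2) = 9.447184/sin(66.5368°) = 10.298724
C = V + |VC|·bis = (13.1348,17.3151)
T_A = V + ((C−V)·d_A)·d_A = V + 4.1005·d_A = (4.4206,20.9636)
T_B = V + ((C−V)·d_B)·d_B = V + 4.1005·d_B = (9.8487,26.1724)
sweep = 180° − θ = 46.9264°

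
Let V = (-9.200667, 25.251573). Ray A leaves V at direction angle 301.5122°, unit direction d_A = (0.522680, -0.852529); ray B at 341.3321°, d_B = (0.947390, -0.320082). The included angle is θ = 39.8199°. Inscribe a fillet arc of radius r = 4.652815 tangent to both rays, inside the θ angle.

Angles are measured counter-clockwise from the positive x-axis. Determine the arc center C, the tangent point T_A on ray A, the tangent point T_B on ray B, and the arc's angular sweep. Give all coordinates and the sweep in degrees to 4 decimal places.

center=(1.4805,16.7317) T_A=(-2.4862,14.2997) T_B=(2.9698,21.1397) sweep=140.1801

bisector direction at 321.4221° = (0.781762,-0.623577)
center distance |VC| = r/sin(θ/2) = 4.652815/sin(19.9099°) = 13.662936
C = V + |VC|·bis = (1.4805,16.7317)
T_A = V + ((C−V)·d_A)·d_A = V + 12.8463·d_A = (-2.4862,14.2997)
T_B = V + ((C−V)·d_B)·d_B = V + 12.8463·d_B = (2.9698,21.1397)
sweep = 180° − θ = 140.1801°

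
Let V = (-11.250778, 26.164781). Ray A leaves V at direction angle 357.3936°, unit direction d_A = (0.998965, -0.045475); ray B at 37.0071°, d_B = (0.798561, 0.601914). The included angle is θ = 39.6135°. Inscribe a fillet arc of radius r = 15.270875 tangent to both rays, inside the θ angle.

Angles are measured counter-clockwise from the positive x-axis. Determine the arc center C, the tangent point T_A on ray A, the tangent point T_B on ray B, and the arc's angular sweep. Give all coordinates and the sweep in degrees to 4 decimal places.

center=(31.8006,39.4917) T_A=(31.1062,24.2366) T_B=(22.6089,51.6864) sweep=140.3865

bisector direction at 17.2004° = (0.955277,0.295714)
center distance |VC| = r/sin(θ/2) = 15.270875/sin(19.8068°) = 45.066935
C = V + |VC|·bis = (31.8006,39.4917)
T_A = V + ((C−V)·d_A)·d_A = V + 42.4008·d_A = (31.1062,24.2366)
T_B = V + ((C−V)·d_B)·d_B = V + 42.4008·d_B = (22.6089,51.6864)
sweep = 180° − θ = 140.3865°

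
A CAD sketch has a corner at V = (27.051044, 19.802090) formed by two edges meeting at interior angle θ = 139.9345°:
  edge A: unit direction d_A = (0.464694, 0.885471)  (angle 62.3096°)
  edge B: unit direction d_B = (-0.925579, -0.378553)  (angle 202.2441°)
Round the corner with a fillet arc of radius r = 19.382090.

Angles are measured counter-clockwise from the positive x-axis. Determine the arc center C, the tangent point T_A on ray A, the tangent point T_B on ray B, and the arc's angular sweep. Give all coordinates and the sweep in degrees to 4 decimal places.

bisector direction at 132.2768° = (-0.672714,0.739903)
center distance |VC| = r/sin(θ/2) = 19.382090/sin(69.9673°) = 20.630285
C = V + |VC|·bis = (13.1728,35.0665)
T_A = V + ((C−V)·d_A)·d_A = V + 7.0671·d_A = (30.3351,26.0598)
T_B = V + ((C−V)·d_B)·d_B = V + 7.0671·d_B = (20.5099,17.1268)
sweep = 180° − θ = 40.0655°

center=(13.1728,35.0665) T_A=(30.3351,26.0598) T_B=(20.5099,17.1268) sweep=40.0655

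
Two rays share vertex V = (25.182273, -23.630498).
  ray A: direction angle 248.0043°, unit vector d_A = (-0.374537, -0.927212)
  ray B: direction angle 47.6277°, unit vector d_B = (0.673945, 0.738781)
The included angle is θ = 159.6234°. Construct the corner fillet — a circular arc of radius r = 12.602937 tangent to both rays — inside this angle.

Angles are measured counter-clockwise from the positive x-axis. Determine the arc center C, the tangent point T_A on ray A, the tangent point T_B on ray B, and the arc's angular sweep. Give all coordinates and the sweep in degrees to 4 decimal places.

center=(36.0196,-30.4509) T_A=(24.3340,-25.7306) T_B=(26.7087,-21.9572) sweep=20.3766

bisector direction at 327.8160° = (0.846342,-0.532640)
center distance |VC| = r/sin(θ/2) = 12.602937/sin(79.8117°) = 12.804847
C = V + |VC|·bis = (36.0196,-30.4509)
T_A = V + ((C−V)·d_A)·d_A = V + 2.2650·d_A = (24.3340,-25.7306)
T_B = V + ((C−V)·d_B)·d_B = V + 2.2650·d_B = (26.7087,-21.9572)
sweep = 180° − θ = 20.3766°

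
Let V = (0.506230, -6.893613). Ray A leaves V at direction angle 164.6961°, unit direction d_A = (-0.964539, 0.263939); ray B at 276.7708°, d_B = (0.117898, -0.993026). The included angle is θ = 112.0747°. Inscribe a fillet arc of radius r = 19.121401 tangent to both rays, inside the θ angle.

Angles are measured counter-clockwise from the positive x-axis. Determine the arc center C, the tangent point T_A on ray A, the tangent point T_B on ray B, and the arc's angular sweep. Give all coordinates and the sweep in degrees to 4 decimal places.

center=(-16.9634,-21.9376) T_A=(-11.9165,-3.4942) T_B=(2.0247,-19.6832) sweep=67.9253

bisector direction at 220.7335° = (-0.757754,-0.652541)
center distance |VC| = r/sin(θ/2) = 19.121401/sin(56.0374°) = 23.054445
C = V + |VC|·bis = (-16.9634,-21.9376)
T_A = V + ((C−V)·d_A)·d_A = V + 12.8794·d_A = (-11.9165,-3.4942)
T_B = V + ((C−V)·d_B)·d_B = V + 12.8794·d_B = (2.0247,-19.6832)
sweep = 180° − θ = 67.9253°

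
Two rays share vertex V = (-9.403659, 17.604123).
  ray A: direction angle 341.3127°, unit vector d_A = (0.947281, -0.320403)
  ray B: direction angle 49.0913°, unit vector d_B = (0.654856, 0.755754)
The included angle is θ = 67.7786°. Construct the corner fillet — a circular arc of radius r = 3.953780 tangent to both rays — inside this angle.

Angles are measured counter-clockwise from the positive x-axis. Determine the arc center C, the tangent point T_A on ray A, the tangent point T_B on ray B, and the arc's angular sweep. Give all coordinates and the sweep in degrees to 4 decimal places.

center=(-2.5610,19.4635) T_A=(-3.8278,15.7182) T_B=(-5.5490,22.0527) sweep=112.2214

bisector direction at 15.2020° = (0.965007,0.262223)
center distance |VC| = r/sin(θ/2) = 3.953780/sin(33.8893°) = 7.090836
C = V + |VC|·bis = (-2.5610,19.4635)
T_A = V + ((C−V)·d_A)·d_A = V + 5.8862·d_A = (-3.8278,15.7182)
T_B = V + ((C−V)·d_B)·d_B = V + 5.8862·d_B = (-5.5490,22.0527)
sweep = 180° − θ = 112.2214°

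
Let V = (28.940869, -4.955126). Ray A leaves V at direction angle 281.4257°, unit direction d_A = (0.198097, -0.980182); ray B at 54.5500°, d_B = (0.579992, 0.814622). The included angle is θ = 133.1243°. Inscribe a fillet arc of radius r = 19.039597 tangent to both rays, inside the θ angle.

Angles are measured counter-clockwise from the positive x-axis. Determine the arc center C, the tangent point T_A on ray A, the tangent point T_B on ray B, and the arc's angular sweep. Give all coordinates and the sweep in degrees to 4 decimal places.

bisector direction at 347.9878° = (0.978103,-0.208119)
center distance |VC| = r/sin(θ/2) = 19.039597/sin(66.5622°) = 20.751784
C = V + |VC|·bis = (49.2383,-9.2740)
T_A = V + ((C−V)·d_A)·d_A = V + 8.2541·d_A = (30.5760,-13.0457)
T_B = V + ((C−V)·d_B)·d_B = V + 8.2541·d_B = (33.7282,1.7689)
sweep = 180° − θ = 46.8757°

center=(49.2383,-9.2740) T_A=(30.5760,-13.0457) T_B=(33.7282,1.7689) sweep=46.8757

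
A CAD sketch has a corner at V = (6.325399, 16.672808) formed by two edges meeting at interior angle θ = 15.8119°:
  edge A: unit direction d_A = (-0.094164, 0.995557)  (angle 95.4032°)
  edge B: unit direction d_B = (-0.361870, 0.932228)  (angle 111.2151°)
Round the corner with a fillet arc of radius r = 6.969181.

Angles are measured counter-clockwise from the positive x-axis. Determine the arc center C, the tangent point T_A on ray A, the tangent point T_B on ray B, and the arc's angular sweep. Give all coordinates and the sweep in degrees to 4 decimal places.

center=(-5.3385,65.9795) T_A=(1.5997,66.6357) T_B=(-11.8354,63.4575) sweep=164.1881

bisector direction at 103.3092° = (-0.230205,0.973142)
center distance |VC| = r/sin(θ/2) = 6.969181/sin(7.9059°) = 50.667484
C = V + |VC|·bis = (-5.3385,65.9795)
T_A = V + ((C−V)·d_A)·d_A = V + 50.1859·d_A = (1.5997,66.6357)
T_B = V + ((C−V)·d_B)·d_B = V + 50.1859·d_B = (-11.8354,63.4575)
sweep = 180° − θ = 164.1881°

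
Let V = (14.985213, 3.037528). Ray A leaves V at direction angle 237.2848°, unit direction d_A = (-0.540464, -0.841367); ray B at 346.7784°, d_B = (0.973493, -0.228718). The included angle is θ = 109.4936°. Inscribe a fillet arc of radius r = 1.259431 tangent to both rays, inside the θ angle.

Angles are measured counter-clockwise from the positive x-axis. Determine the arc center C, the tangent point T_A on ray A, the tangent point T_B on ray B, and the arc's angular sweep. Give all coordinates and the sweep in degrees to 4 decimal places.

bisector direction at 292.0316° = (0.375118,-0.926977)
center distance |VC| = r/sin(θ/2) = 1.259431/sin(54.7468°) = 1.542269
C = V + |VC|·bis = (15.5637,1.6079)
T_A = V + ((C−V)·d_A)·d_A = V + 0.8902·d_A = (14.5041,2.2886)
T_B = V + ((C−V)·d_B)·d_B = V + 0.8902·d_B = (15.8518,2.8339)
sweep = 180° − θ = 70.5064°

center=(15.5637,1.6079) T_A=(14.5041,2.2886) T_B=(15.8518,2.8339) sweep=70.5064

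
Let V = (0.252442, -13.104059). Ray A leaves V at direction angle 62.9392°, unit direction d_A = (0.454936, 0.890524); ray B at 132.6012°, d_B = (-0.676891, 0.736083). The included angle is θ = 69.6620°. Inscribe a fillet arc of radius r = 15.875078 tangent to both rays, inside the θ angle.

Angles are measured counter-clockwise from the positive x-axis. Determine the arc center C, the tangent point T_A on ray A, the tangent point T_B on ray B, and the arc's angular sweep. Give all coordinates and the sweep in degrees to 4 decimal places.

center=(-3.5054,14.4353) T_A=(10.6318,7.2132) T_B=(-15.1908,3.6896) sweep=110.3380

bisector direction at 97.7702° = (-0.135200,0.990818)
center distance |VC| = r/sin(θ/2) = 15.875078/sin(34.8310°) = 27.794558
C = V + |VC|·bis = (-3.5054,14.4353)
T_A = V + ((C−V)·d_A)·d_A = V + 22.8149·d_A = (10.6318,7.2132)
T_B = V + ((C−V)·d_B)·d_B = V + 22.8149·d_B = (-15.1908,3.6896)
sweep = 180° − θ = 110.3380°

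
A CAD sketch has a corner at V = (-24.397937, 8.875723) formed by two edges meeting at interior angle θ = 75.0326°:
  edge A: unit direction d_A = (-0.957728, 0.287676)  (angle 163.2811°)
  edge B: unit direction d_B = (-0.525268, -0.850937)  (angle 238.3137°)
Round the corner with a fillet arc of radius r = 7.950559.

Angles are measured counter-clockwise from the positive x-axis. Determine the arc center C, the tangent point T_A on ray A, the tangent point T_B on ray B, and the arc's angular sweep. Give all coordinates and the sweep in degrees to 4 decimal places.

center=(-36.6027,4.2402) T_A=(-34.3155,11.8547) T_B=(-29.8372,0.0640) sweep=104.9674

bisector direction at 200.7974° = (-0.934842,-0.355065)
center distance |VC| = r/sin(θ/2) = 7.950559/sin(37.5163°) = 13.055382
C = V + |VC|·bis = (-36.6027,4.2402)
T_A = V + ((C−V)·d_A)·d_A = V + 10.3553·d_A = (-34.3155,11.8547)
T_B = V + ((C−V)·d_B)·d_B = V + 10.3553·d_B = (-29.8372,0.0640)
sweep = 180° − θ = 104.9674°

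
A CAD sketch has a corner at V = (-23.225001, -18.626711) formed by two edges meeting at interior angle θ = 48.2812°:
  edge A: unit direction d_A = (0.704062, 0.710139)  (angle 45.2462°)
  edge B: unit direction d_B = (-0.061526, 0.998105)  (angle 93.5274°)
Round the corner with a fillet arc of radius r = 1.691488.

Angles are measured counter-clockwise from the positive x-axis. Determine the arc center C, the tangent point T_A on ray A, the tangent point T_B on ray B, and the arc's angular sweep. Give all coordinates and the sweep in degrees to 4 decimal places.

center=(-21.7689,-14.7556) T_A=(-20.5677,-15.9465) T_B=(-23.4572,-14.8597) sweep=131.7188

bisector direction at 69.3868° = (0.352057,0.935978)
center distance |VC| = r/sin(θ/2) = 1.691488/sin(24.1406°) = 4.135898
C = V + |VC|·bis = (-21.7689,-14.7556)
T_A = V + ((C−V)·d_A)·d_A = V + 3.7742·d_A = (-20.5677,-15.9465)
T_B = V + ((C−V)·d_B)·d_B = V + 3.7742·d_B = (-23.4572,-14.8597)
sweep = 180° − θ = 131.7188°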